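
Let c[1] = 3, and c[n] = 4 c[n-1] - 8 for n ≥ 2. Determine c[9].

21848

c[2] = 4*3 - 8 = 4
c[3] = 4*4 - 8 = 8
c[4] = 4*8 - 8 = 24
c[5] = 4*24 - 8 = 88
c[6] = 4*88 - 8 = 344
c[7] = 4*344 - 8 = 1368
c[8] = 4*1368 - 8 = 5464
c[9] = 4*5464 - 8 = 21848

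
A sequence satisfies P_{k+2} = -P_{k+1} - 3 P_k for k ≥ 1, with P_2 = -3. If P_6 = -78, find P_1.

Let P_1 = v.
P_3 = 3 - 3v
P_4 = 6 + 3v
P_5 = -15 + 6v
P_6 = -3 - 15v
So -3 - 15v = -78, giving v = 5.

5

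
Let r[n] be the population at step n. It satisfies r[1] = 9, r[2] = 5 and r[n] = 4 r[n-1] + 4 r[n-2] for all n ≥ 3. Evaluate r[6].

5776

r[3] = 4·5 + 4·9 = 56
r[4] = 4·56 + 4·5 = 244
r[5] = 4·244 + 4·56 = 1200
r[6] = 4·1200 + 4·244 = 5776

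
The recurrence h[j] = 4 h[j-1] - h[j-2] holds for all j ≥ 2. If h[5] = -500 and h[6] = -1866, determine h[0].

Rearranging, h[j-2] = -(h[j] - 4 h[j-1]).
h[4] = -(-1866 - 4*(-500)) = -134
h[3] = -(-500 - 4*(-134)) = -36
h[2] = -(-134 - 4*(-36)) = -10
h[1] = -(-36 - 4*(-10)) = -4
h[0] = -(-10 - 4*(-4)) = -6

-6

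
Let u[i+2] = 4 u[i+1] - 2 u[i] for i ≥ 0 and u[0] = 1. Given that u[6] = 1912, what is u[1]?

Let u[1] = z.
u[2] = -2 + 4z
u[3] = -8 + 14z
u[4] = -28 + 48z
u[5] = -96 + 164z
u[6] = -328 + 560z
So -328 + 560z = 1912, giving z = 4.

4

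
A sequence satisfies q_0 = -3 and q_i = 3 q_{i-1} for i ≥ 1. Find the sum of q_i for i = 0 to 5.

-1092

q_1 = 3·(-3) = -9
q_2 = 3·(-9) = -27
q_3 = 3·(-27) = -81
q_4 = 3·(-81) = -243
q_5 = 3·(-243) = -729
Sum = (-3) + (-9) + (-27) + (-81) + (-243) + (-729) = -1092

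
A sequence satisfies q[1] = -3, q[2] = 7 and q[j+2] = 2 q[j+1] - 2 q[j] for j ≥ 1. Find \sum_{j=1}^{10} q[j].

-86

q[3] = 2(7) - 2(-3) = 20
q[4] = 2(20) - 2(7) = 26
q[5] = 2(26) - 2(20) = 12
q[6] = 2(12) - 2(26) = -28
q[7] = 2(-28) - 2(12) = -80
q[8] = 2(-80) - 2(-28) = -104
q[9] = 2(-104) - 2(-80) = -48
q[10] = 2(-48) - 2(-104) = 112
Sum = (-3) + 7 + 20 + 26 + 12 + (-28) + (-80) + (-104) + (-48) + 112 = -86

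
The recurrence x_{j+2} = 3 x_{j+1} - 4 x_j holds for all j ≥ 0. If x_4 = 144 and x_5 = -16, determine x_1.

Rearranging, x_{j-2} = (x_j - 3 x_{j-1}) / -4.
x_3 = (-16 - 3·144) / -4 = -448/-4 = 112
x_2 = (144 - 3·112) / -4 = -192/-4 = 48
x_1 = (112 - 3·48) / -4 = -32/-4 = 8

8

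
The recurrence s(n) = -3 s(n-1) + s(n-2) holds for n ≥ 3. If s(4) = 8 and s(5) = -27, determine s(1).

Rearranging, s(n-2) = s(n) + 3 s(n-1).
s(3) = -27 + 3(8) = -3
s(2) = 8 + 3(-3) = -1
s(1) = -3 + 3(-1) = -6

-6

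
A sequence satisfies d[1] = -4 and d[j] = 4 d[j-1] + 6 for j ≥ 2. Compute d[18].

-34359738370

The fixed point is 6/(1 - 4) = -2, so d[j] + 2 = 4(d[j-1] + 2).
Hence d[j] = -2·4^{j-1} - 2.
d[18] = -2·4^{17} - 2 = -2·17179869184 - 2 = -34359738370.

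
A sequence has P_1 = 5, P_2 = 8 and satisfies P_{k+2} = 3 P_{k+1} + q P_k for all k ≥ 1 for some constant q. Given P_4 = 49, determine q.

P_3 = 24 + 5q
P_4 = 72 + 23q
So 72 + 23q = 49, giving q = -1.

-1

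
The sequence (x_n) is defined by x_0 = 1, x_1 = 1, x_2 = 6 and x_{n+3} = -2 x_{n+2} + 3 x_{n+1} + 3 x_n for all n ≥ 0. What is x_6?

x_3 = -2*6 + 3*1 + 3*1 = -6
x_4 = -2*(-6) + 3*6 + 3*1 = 33
x_5 = -2*33 + 3*(-6) + 3*6 = -66
x_6 = -2*(-66) + 3*33 + 3*(-6) = 213

213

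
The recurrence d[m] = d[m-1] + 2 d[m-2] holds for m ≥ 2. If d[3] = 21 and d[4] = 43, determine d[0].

3

Rearranging, d[m-2] = (d[m] - d[m-1]) / 2.
d[2] = (43 - 21) / 2 = 22/2 = 11
d[1] = (21 - 11) / 2 = 10/2 = 5
d[0] = (11 - 5) / 2 = 6/2 = 3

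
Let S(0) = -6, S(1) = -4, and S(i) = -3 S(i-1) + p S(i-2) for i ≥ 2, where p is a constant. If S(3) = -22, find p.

S(2) = 12 - 6p
S(3) = -36 + 14p
So -36 + 14p = -22, giving p = 1.

1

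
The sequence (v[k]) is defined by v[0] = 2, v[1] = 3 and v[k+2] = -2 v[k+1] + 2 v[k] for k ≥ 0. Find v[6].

-184

v[2] = -2*3 + 2*2 = -2
v[3] = -2*(-2) + 2*3 = 10
v[4] = -2*10 + 2*(-2) = -24
v[5] = -2*(-24) + 2*10 = 68
v[6] = -2*68 + 2*(-24) = -184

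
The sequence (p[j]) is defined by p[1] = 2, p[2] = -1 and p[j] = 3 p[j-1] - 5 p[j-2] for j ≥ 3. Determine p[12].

p[3] = 3(-1) - 5(2) = -13
p[4] = 3(-13) - 5(-1) = -34
p[5] = 3(-34) - 5(-13) = -37
p[6] = 3(-37) - 5(-34) = 59
p[7] = 3(59) - 5(-37) = 362
p[8] = 3(362) - 5(59) = 791
p[9] = 3(791) - 5(362) = 563
p[10] = 3(563) - 5(791) = -2266
p[11] = 3(-2266) - 5(563) = -9613
p[12] = 3(-9613) - 5(-2266) = -17509

-17509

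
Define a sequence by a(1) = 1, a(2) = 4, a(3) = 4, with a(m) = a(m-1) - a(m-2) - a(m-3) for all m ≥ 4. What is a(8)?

19

a(4) = 4 - 4 - 1 = -1
a(5) = (-1) - 4 - 4 = -9
a(6) = (-9) - (-1) - 4 = -12
a(7) = (-12) - (-9) - (-1) = -2
a(8) = (-2) - (-12) - (-9) = 19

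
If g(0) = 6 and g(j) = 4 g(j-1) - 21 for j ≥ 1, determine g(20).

The fixed point is -21/(1 - 4) = 7, so g(j) - 7 = 4(g(j-1) - 7).
Hence g(j) = -1·4^j + 7.
g(20) = -1·4^{20} + 7 = -1·1099511627776 + 7 = -1099511627769.

-1099511627769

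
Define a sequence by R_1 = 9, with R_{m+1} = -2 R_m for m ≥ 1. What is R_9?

2304

R_2 = -2(9) = -18
R_3 = -2(-18) = 36
R_4 = -2(36) = -72
R_5 = -2(-72) = 144
R_6 = -2(144) = -288
R_7 = -2(-288) = 576
R_8 = -2(576) = -1152
R_9 = -2(-1152) = 2304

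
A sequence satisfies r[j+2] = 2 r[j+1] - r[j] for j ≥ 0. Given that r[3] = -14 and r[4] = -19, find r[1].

Rearranging, r[j-2] = -(r[j] - 2 r[j-1]).
r[2] = -(-19 - 2·(-14)) = -9
r[1] = -(-14 - 2·(-9)) = -4

-4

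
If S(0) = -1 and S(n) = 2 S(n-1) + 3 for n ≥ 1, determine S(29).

The fixed point is 3/(1 - 2) = -3, so S(n) + 3 = 2(S(n-1) + 3).
Hence S(n) = 2·2^n - 3.
S(29) = 2·2^{29} - 3 = 2·536870912 - 3 = 1073741821.

1073741821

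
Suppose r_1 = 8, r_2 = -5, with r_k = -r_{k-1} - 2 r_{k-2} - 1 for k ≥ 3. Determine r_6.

r_3 = -(-5) - 2*8 - 1 = -12
r_4 = -(-12) - 2*(-5) - 1 = 21
r_5 = -21 - 2*(-12) - 1 = 2
r_6 = -2 - 2*21 - 1 = -45

-45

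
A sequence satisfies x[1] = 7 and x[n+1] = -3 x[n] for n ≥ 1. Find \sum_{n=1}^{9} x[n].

x[2] = -3(7) = -21
x[3] = -3(-21) = 63
x[4] = -3(63) = -189
x[5] = -3(-189) = 567
x[6] = -3(567) = -1701
x[7] = -3(-1701) = 5103
x[8] = -3(5103) = -15309
x[9] = -3(-15309) = 45927
Sum = 7 + (-21) + 63 + (-189) + 567 + (-1701) + 5103 + (-15309) + 45927 = 34447

34447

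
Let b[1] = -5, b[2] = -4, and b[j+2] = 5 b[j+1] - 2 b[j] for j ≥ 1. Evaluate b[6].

b[3] = 5·(-4) - 2·(-5) = -10
b[4] = 5·(-10) - 2·(-4) = -42
b[5] = 5·(-42) - 2·(-10) = -190
b[6] = 5·(-190) - 2·(-42) = -866

-866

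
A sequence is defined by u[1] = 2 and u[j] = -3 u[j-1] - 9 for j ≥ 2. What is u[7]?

u[2] = -3·2 - 9 = -15
u[3] = -3·(-15) - 9 = 36
u[4] = -3·36 - 9 = -117
u[5] = -3·(-117) - 9 = 342
u[6] = -3·342 - 9 = -1035
u[7] = -3·(-1035) - 9 = 3096

3096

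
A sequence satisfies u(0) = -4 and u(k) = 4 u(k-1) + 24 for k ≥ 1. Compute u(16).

17179869176

The fixed point is 24/(1 - 4) = -8, so u(k) + 8 = 4(u(k-1) + 8).
Hence u(k) = 4·4^k - 8.
u(16) = 4·4^{16} - 8 = 4·4294967296 - 8 = 17179869176.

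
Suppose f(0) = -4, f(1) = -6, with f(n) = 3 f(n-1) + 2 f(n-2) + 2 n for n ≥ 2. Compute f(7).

-11252

f(2) = 3·(-6) + 2·(-4) + 4 = -22
f(3) = 3·(-22) + 2·(-6) + 6 = -72
f(4) = 3·(-72) + 2·(-22) + 8 = -252
f(5) = 3·(-252) + 2·(-72) + 10 = -890
f(6) = 3·(-890) + 2·(-252) + 12 = -3162
f(7) = 3·(-3162) + 2·(-890) + 14 = -11252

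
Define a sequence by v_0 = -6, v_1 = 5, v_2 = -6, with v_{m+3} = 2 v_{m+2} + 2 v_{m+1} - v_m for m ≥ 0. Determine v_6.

v_3 = 2(-6) + 2(5) - (-6) = 4
v_4 = 2(4) + 2(-6) - 5 = -9
v_5 = 2(-9) + 2(4) - (-6) = -4
v_6 = 2(-4) + 2(-9) - 4 = -30

-30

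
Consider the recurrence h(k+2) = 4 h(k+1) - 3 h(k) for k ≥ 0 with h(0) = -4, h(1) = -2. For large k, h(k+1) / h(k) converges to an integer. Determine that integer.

3

The characteristic equation is r^2 - 4r + 3 = 0, which factors as (r - 3)(r - 1) = 0.
So the roots are 3 and 1. Since |3| > |1| and the coefficient of 3^k is non-zero, the ratio tends to 3.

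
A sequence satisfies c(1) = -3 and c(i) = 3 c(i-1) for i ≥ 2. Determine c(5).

-243

c(2) = 3·(-3) = -9
c(3) = 3·(-9) = -27
c(4) = 3·(-27) = -81
c(5) = 3·(-81) = -243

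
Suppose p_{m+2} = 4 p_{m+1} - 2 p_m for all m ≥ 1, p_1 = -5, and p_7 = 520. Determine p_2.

-2

Let p_2 = w.
p_3 = 10 + 4w
p_4 = 40 + 14w
p_5 = 140 + 48w
p_6 = 480 + 164w
p_7 = 1640 + 560w
So 1640 + 560w = 520, giving w = -2.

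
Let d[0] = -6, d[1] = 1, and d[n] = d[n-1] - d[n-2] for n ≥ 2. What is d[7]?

d[2] = 1 - (-6) = 7
d[3] = 7 - 1 = 6
d[4] = 6 - 7 = -1
d[5] = (-1) - 6 = -7
d[6] = (-7) - (-1) = -6
d[7] = (-6) - (-7) = 1

1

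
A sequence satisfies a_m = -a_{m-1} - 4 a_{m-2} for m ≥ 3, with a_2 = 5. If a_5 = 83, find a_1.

4

Let a_1 = y.
a_3 = -5 - 4y
a_4 = -15 + 4y
a_5 = 35 + 12y
So 35 + 12y = 83, giving y = 4.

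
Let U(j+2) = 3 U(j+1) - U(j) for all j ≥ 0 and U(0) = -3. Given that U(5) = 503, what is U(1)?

Let U(1) = x.
U(2) = 3 + 3x
U(3) = 9 + 8x
U(4) = 24 + 21x
U(5) = 63 + 55x
So 63 + 55x = 503, giving x = 8.

8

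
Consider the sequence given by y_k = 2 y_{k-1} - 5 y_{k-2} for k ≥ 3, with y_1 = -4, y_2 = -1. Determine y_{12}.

-29839

y_3 = 2(-1) - 5(-4) = 18
y_4 = 2(18) - 5(-1) = 41
y_5 = 2(41) - 5(18) = -8
y_6 = 2(-8) - 5(41) = -221
y_7 = 2(-221) - 5(-8) = -402
y_8 = 2(-402) - 5(-221) = 301
y_9 = 2(301) - 5(-402) = 2612
y_{10} = 2(2612) - 5(301) = 3719
y_{11} = 2(3719) - 5(2612) = -5622
y_{12} = 2(-5622) - 5(3719) = -29839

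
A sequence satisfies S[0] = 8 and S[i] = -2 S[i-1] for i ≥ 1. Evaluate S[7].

-1024

S[1] = -2·8 = -16
S[2] = -2·(-16) = 32
S[3] = -2·32 = -64
S[4] = -2·(-64) = 128
S[5] = -2·128 = -256
S[6] = -2·(-256) = 512
S[7] = -2·512 = -1024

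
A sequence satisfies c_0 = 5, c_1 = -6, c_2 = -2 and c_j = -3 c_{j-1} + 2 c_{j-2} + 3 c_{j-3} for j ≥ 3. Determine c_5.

c_3 = -3*(-2) + 2*(-6) + 3*5 = 9
c_4 = -3*9 + 2*(-2) + 3*(-6) = -49
c_5 = -3*(-49) + 2*9 + 3*(-2) = 159

159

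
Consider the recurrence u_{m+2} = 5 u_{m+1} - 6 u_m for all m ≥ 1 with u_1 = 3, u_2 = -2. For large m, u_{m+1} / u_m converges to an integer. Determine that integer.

3

The characteristic equation is r^2 - 5r + 6 = 0, which factors as (r - 3)(r - 2) = 0.
So the roots are 3 and 2. Since |3| > |2| and the coefficient of 3^m is non-zero, the ratio tends to 3.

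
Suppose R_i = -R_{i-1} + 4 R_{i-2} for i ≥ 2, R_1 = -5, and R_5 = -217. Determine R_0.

Let R_0 = y.
R_2 = 5 + 4y
R_3 = -25 - 4y
R_4 = 45 + 20y
R_5 = -145 - 36y
So -145 - 36y = -217, giving y = 2.

2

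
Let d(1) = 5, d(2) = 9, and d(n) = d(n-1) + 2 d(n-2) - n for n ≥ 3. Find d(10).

1713

d(3) = 9 + 2*5 - 3 = 16
d(4) = 16 + 2*9 - 4 = 30
d(5) = 30 + 2*16 - 5 = 57
d(6) = 57 + 2*30 - 6 = 111
d(7) = 111 + 2*57 - 7 = 218
d(8) = 218 + 2*111 - 8 = 432
d(9) = 432 + 2*218 - 9 = 859
d(10) = 859 + 2*432 - 10 = 1713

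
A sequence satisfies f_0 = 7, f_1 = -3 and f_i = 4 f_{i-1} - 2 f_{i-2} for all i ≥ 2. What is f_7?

-13576

f_2 = 4(-3) - 2(7) = -26
f_3 = 4(-26) - 2(-3) = -98
f_4 = 4(-98) - 2(-26) = -340
f_5 = 4(-340) - 2(-98) = -1164
f_6 = 4(-1164) - 2(-340) = -3976
f_7 = 4(-3976) - 2(-1164) = -13576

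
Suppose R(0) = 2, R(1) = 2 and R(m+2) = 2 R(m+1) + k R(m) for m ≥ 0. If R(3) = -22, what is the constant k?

R(2) = 4 + 2k
R(3) = 8 + 6k
So 8 + 6k = -22, giving k = -5.

-5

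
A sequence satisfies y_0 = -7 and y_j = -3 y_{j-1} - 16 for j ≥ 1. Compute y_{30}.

The fixed point is -16/(1 + 3) = -4, so y_j + 4 = -3(y_{j-1} + 4).
Hence y_j = -3·(-3)^j - 4.
y_{30} = -3·(-3)^{30} - 4 = -3·205891132094649 - 4 = -617673396283951.

-617673396283951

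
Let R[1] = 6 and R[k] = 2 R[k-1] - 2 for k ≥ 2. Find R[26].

134217730

The fixed point is -2/(1 - 2) = 2, so R[k] - 2 = 2(R[k-1] - 2).
Hence R[k] = 4·2^{k-1} + 2.
R[26] = 4·2^{25} + 2 = 4·33554432 + 2 = 134217730.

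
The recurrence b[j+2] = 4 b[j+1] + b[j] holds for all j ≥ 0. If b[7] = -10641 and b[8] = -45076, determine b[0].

Rearranging, b[j-2] = b[j] - 4 b[j-1].
b[6] = -45076 - 4*(-10641) = -2512
b[5] = -10641 - 4*(-2512) = -593
b[4] = -2512 - 4*(-593) = -140
b[3] = -593 - 4*(-140) = -33
b[2] = -140 - 4*(-33) = -8
b[1] = -33 - 4*(-8) = -1
b[0] = -8 - 4*(-1) = -4

-4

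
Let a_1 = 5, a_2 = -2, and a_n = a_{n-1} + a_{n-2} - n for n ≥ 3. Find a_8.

-72

a_3 = (-2) + 5 - 3 = 0
a_4 = 0 + (-2) - 4 = -6
a_5 = (-6) + 0 - 5 = -11
a_6 = (-11) + (-6) - 6 = -23
a_7 = (-23) + (-11) - 7 = -41
a_8 = (-41) + (-23) - 8 = -72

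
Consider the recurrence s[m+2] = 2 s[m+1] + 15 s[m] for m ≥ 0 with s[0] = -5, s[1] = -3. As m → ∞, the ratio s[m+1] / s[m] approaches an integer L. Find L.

5

The characteristic equation is r^2 - 2r - 15 = 0, which factors as (r - 5)(r + 3) = 0.
So the roots are 5 and -3. Since |5| > |-3| and the coefficient of 5^m is non-zero, the ratio tends to 5.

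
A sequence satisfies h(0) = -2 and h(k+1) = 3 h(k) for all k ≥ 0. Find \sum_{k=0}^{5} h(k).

-728

h(1) = 3*(-2) = -6
h(2) = 3*(-6) = -18
h(3) = 3*(-18) = -54
h(4) = 3*(-54) = -162
h(5) = 3*(-162) = -486
Sum = (-2) + (-6) + (-18) + (-54) + (-162) + (-486) = -728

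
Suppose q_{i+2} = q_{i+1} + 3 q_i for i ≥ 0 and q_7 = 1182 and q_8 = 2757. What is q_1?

Rearranging, q_{i-2} = (q_i - q_{i-1}) / 3.
q_6 = (2757 - 1182) / 3 = 1575/3 = 525
q_5 = (1182 - 525) / 3 = 657/3 = 219
q_4 = (525 - 219) / 3 = 306/3 = 102
q_3 = (219 - 102) / 3 = 117/3 = 39
q_2 = (102 - 39) / 3 = 63/3 = 21
q_1 = (39 - 21) / 3 = 18/3 = 6

6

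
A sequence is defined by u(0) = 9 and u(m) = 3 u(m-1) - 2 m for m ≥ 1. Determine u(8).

u(1) = 3·9 - 2 = 25
u(2) = 3·25 - 4 = 71
u(3) = 3·71 - 6 = 207
u(4) = 3·207 - 8 = 613
u(5) = 3·613 - 10 = 1829
u(6) = 3·1829 - 12 = 5475
u(7) = 3·5475 - 14 = 16411
u(8) = 3·16411 - 16 = 49217

49217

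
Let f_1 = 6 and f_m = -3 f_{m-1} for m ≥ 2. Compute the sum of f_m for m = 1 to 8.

f_2 = -3(6) = -18
f_3 = -3(-18) = 54
f_4 = -3(54) = -162
f_5 = -3(-162) = 486
f_6 = -3(486) = -1458
f_7 = -3(-1458) = 4374
f_8 = -3(4374) = -13122
Sum = 6 + (-18) + 54 + (-162) + 486 + (-1458) + 4374 + (-13122) = -9840

-9840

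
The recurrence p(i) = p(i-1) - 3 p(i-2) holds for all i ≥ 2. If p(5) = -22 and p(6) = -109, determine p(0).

-1

Rearranging, p(i-2) = (p(i) - p(i-1)) / -3.
p(4) = (-109 - (-22)) / -3 = -87/-3 = 29
p(3) = (-22 - 29) / -3 = -51/-3 = 17
p(2) = (29 - 17) / -3 = 12/-3 = -4
p(1) = (17 - (-4)) / -3 = 21/-3 = -7
p(0) = (-4 - (-7)) / -3 = 3/-3 = -1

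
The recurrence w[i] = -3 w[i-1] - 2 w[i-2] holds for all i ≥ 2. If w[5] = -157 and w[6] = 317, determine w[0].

2

Rearranging, w[i-2] = (w[i] + 3 w[i-1]) / -2.
w[4] = (317 + 3·(-157)) / -2 = -154/-2 = 77
w[3] = (-157 + 3·77) / -2 = 74/-2 = -37
w[2] = (77 + 3·(-37)) / -2 = -34/-2 = 17
w[1] = (-37 + 3·17) / -2 = 14/-2 = -7
w[0] = (17 + 3·(-7)) / -2 = -4/-2 = 2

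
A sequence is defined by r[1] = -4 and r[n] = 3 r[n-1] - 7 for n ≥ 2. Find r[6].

r[2] = 3(-4) - 7 = -19
r[3] = 3(-19) - 7 = -64
r[4] = 3(-64) - 7 = -199
r[5] = 3(-199) - 7 = -604
r[6] = 3(-604) - 7 = -1819

-1819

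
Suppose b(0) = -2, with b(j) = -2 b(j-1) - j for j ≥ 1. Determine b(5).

b(1) = -2·(-2) - 1 = 3
b(2) = -2·3 - 2 = -8
b(3) = -2·(-8) - 3 = 13
b(4) = -2·13 - 4 = -30
b(5) = -2·(-30) - 5 = 55

55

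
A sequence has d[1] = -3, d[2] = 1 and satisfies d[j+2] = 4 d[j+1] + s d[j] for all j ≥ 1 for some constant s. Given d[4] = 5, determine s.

1

d[3] = 4 - 3s
d[4] = 16 - 11s
So 16 - 11s = 5, giving s = 1.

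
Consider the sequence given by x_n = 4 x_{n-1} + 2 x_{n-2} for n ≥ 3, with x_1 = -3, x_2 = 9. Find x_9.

x_3 = 4·9 + 2·(-3) = 30
x_4 = 4·30 + 2·9 = 138
x_5 = 4·138 + 2·30 = 612
x_6 = 4·612 + 2·138 = 2724
x_7 = 4·2724 + 2·612 = 12120
x_8 = 4·12120 + 2·2724 = 53928
x_9 = 4·53928 + 2·12120 = 239952

239952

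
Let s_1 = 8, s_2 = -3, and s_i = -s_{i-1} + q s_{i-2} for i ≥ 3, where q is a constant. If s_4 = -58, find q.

s_3 = 3 + 8q
s_4 = -3 - 11q
So -3 - 11q = -58, giving q = 5.

5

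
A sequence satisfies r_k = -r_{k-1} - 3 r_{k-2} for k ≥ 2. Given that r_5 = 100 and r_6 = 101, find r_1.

Rearranging, r_{k-2} = (r_k + r_{k-1}) / -3.
r_4 = (101 + 100) / -3 = 201/-3 = -67
r_3 = (100 + (-67)) / -3 = 33/-3 = -11
r_2 = (-67 + (-11)) / -3 = -78/-3 = 26
r_1 = (-11 + 26) / -3 = 15/-3 = -5

-5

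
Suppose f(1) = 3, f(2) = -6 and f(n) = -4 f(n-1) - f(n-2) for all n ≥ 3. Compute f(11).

786261

f(3) = -4*(-6) - 3 = 21
f(4) = -4*21 - (-6) = -78
f(5) = -4*(-78) - 21 = 291
f(6) = -4*291 - (-78) = -1086
f(7) = -4*(-1086) - 291 = 4053
f(8) = -4*4053 - (-1086) = -15126
f(9) = -4*(-15126) - 4053 = 56451
f(10) = -4*56451 - (-15126) = -210678
f(11) = -4*(-210678) - 56451 = 786261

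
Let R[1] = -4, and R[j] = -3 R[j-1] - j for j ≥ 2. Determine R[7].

R[2] = -3(-4) - 2 = 10
R[3] = -3(10) - 3 = -33
R[4] = -3(-33) - 4 = 95
R[5] = -3(95) - 5 = -290
R[6] = -3(-290) - 6 = 864
R[7] = -3(864) - 7 = -2599

-2599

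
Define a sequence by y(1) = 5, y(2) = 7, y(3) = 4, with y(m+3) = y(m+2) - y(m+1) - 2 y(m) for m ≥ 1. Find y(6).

-26

y(4) = 4 - 7 - 2*5 = -13
y(5) = (-13) - 4 - 2*7 = -31
y(6) = (-31) - (-13) - 2*4 = -26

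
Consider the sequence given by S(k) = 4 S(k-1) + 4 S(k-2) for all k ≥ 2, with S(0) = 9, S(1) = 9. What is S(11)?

S(2) = 4·9 + 4·9 = 72
S(3) = 4·72 + 4·9 = 324
S(4) = 4·324 + 4·72 = 1584
S(5) = 4·1584 + 4·324 = 7632
S(6) = 4·7632 + 4·1584 = 36864
S(7) = 4·36864 + 4·7632 = 177984
S(8) = 4·177984 + 4·36864 = 859392
S(9) = 4·859392 + 4·177984 = 4149504
S(10) = 4·4149504 + 4·859392 = 20035584
S(11) = 4·20035584 + 4·4149504 = 96740352

96740352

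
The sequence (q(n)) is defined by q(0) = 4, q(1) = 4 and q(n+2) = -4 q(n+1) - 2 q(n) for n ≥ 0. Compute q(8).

q(2) = -4*4 - 2*4 = -24
q(3) = -4*(-24) - 2*4 = 88
q(4) = -4*88 - 2*(-24) = -304
q(5) = -4*(-304) - 2*88 = 1040
q(6) = -4*1040 - 2*(-304) = -3552
q(7) = -4*(-3552) - 2*1040 = 12128
q(8) = -4*12128 - 2*(-3552) = -41408

-41408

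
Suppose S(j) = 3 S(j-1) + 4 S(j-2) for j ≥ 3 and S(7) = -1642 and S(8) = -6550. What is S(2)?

2

Rearranging, S(j-2) = (S(j) - 3 S(j-1)) / 4.
S(6) = (-6550 - 3*(-1642)) / 4 = -1624/4 = -406
S(5) = (-1642 - 3*(-406)) / 4 = -424/4 = -106
S(4) = (-406 - 3*(-106)) / 4 = -88/4 = -22
S(3) = (-106 - 3*(-22)) / 4 = -40/4 = -10
S(2) = (-22 - 3*(-10)) / 4 = 8/4 = 2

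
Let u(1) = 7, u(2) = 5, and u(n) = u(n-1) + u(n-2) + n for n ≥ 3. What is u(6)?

74

u(3) = 5 + 7 + 3 = 15
u(4) = 15 + 5 + 4 = 24
u(5) = 24 + 15 + 5 = 44
u(6) = 44 + 24 + 6 = 74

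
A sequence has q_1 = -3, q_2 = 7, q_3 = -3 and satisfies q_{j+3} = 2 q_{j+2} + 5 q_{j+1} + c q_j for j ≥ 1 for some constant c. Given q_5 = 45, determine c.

q_4 = 29 - 3c
q_5 = 43 + c
So 43 + c = 45, giving c = 2.

2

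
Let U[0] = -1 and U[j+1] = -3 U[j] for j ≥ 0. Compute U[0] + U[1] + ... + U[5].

U[1] = -3·(-1) = 3
U[2] = -3·3 = -9
U[3] = -3·(-9) = 27
U[4] = -3·27 = -81
U[5] = -3·(-81) = 243
Sum = (-1) + 3 + (-9) + 27 + (-81) + 243 = 182

182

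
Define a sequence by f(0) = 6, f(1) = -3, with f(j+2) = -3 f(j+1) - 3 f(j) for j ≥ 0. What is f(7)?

81

f(2) = -3·(-3) - 3·6 = -9
f(3) = -3·(-9) - 3·(-3) = 36
f(4) = -3·36 - 3·(-9) = -81
f(5) = -3·(-81) - 3·36 = 135
f(6) = -3·135 - 3·(-81) = -162
f(7) = -3·(-162) - 3·135 = 81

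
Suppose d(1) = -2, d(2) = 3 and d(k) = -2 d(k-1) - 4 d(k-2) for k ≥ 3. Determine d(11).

1536

d(3) = -2(3) - 4(-2) = 2
d(4) = -2(2) - 4(3) = -16
d(5) = -2(-16) - 4(2) = 24
d(6) = -2(24) - 4(-16) = 16
d(7) = -2(16) - 4(24) = -128
d(8) = -2(-128) - 4(16) = 192
d(9) = -2(192) - 4(-128) = 128
d(10) = -2(128) - 4(192) = -1024
d(11) = -2(-1024) - 4(128) = 1536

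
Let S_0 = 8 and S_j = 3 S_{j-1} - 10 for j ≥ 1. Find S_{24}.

847288609448

The fixed point is -10/(1 - 3) = 5, so S_j - 5 = 3(S_{j-1} - 5).
Hence S_j = 3·3^j + 5.
S_{24} = 3·3^{24} + 5 = 3·282429536481 + 5 = 847288609448.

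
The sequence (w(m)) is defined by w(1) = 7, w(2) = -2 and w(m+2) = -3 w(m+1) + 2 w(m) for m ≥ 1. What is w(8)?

w(3) = -3*(-2) + 2*7 = 20
w(4) = -3*20 + 2*(-2) = -64
w(5) = -3*(-64) + 2*20 = 232
w(6) = -3*232 + 2*(-64) = -824
w(7) = -3*(-824) + 2*232 = 2936
w(8) = -3*2936 + 2*(-824) = -10456

-10456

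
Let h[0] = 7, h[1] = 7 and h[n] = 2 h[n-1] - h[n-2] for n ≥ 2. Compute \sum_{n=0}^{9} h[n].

70

h[2] = 2·7 - 7 = 7
h[3] = 2·7 - 7 = 7
h[4] = 2·7 - 7 = 7
h[5] = 2·7 - 7 = 7
h[6] = 2·7 - 7 = 7
h[7] = 2·7 - 7 = 7
h[8] = 2·7 - 7 = 7
h[9] = 2·7 - 7 = 7
Sum = 7 + 7 + 7 + 7 + 7 + 7 + 7 + 7 + 7 + 7 = 70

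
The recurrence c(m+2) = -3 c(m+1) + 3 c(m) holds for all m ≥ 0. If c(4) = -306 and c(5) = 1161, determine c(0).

Rearranging, c(m-2) = (c(m) + 3 c(m-1)) / 3.
c(3) = (1161 + 3*(-306)) / 3 = 243/3 = 81
c(2) = (-306 + 3*81) / 3 = -63/3 = -21
c(1) = (81 + 3*(-21)) / 3 = 18/3 = 6
c(0) = (-21 + 3*6) / 3 = -3/3 = -1

-1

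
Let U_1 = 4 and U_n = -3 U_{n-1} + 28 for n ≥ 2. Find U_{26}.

The fixed point is 28/(1 + 3) = 7, so U_n - 7 = -3(U_{n-1} - 7).
Hence U_n = -3·(-3)^{n-1} + 7.
U_{26} = -3·(-3)^{25} + 7 = -3·-847288609443 + 7 = 2541865828336.

2541865828336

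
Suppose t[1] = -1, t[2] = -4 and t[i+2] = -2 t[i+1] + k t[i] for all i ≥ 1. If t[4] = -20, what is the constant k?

t[3] = 8 - k
t[4] = -16 - 2k
So -16 - 2k = -20, giving k = 2.

2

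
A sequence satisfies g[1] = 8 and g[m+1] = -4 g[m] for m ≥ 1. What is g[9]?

524288

g[2] = -4(8) = -32
g[3] = -4(-32) = 128
g[4] = -4(128) = -512
g[5] = -4(-512) = 2048
g[6] = -4(2048) = -8192
g[7] = -4(-8192) = 32768
g[8] = -4(32768) = -131072
g[9] = -4(-131072) = 524288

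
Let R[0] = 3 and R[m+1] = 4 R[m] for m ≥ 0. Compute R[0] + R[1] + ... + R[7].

R[1] = 4·3 = 12
R[2] = 4·12 = 48
R[3] = 4·48 = 192
R[4] = 4·192 = 768
R[5] = 4·768 = 3072
R[6] = 4·3072 = 12288
R[7] = 4·12288 = 49152
Sum = 3 + 12 + 48 + 192 + 768 + 3072 + 12288 + 49152 = 65535

65535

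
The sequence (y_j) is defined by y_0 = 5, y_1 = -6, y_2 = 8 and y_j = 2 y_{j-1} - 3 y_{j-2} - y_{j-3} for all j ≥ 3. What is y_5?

y_3 = 2(8) - 3(-6) - 5 = 29
y_4 = 2(29) - 3(8) - (-6) = 40
y_5 = 2(40) - 3(29) - 8 = -15

-15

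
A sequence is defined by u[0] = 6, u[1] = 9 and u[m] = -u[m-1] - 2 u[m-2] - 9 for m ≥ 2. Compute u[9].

-243

u[2] = -9 - 2(6) - 9 = -30
u[3] = -(-30) - 2(9) - 9 = 3
u[4] = -3 - 2(-30) - 9 = 48
u[5] = -48 - 2(3) - 9 = -63
u[6] = -(-63) - 2(48) - 9 = -42
u[7] = -(-42) - 2(-63) - 9 = 159
u[8] = -159 - 2(-42) - 9 = -84
u[9] = -(-84) - 2(159) - 9 = -243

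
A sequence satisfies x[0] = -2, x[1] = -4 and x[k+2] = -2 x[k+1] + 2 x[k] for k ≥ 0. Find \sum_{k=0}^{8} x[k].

x[2] = -2·(-4) + 2·(-2) = 4
x[3] = -2·4 + 2·(-4) = -16
x[4] = -2·(-16) + 2·4 = 40
x[5] = -2·40 + 2·(-16) = -112
x[6] = -2·(-112) + 2·40 = 304
x[7] = -2·304 + 2·(-112) = -832
x[8] = -2·(-832) + 2·304 = 2272
Sum = (-2) + (-4) + 4 + (-16) + 40 + (-112) + 304 + (-832) + 2272 = 1654

1654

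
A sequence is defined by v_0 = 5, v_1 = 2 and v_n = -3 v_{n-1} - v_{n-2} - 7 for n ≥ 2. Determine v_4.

-124

v_2 = -3*2 - 5 - 7 = -18
v_3 = -3*(-18) - 2 - 7 = 45
v_4 = -3*45 - (-18) - 7 = -124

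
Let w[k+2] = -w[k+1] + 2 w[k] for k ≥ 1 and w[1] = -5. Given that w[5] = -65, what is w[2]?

7

Let w[2] = z.
w[3] = -10 - z
w[4] = 10 + 3z
w[5] = -30 - 5z
So -30 - 5z = -65, giving z = 7.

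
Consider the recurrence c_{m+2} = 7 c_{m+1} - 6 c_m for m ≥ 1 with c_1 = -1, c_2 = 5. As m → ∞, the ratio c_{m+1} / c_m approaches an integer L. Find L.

6

The characteristic equation is r^2 - 7r + 6 = 0, which factors as (r - 6)(r - 1) = 0.
So the roots are 6 and 1. Since |6| > |1| and the coefficient of 6^m is non-zero, the ratio tends to 6.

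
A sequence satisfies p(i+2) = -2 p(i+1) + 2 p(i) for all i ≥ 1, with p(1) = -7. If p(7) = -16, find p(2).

-5

Let p(2) = y.
p(3) = -14 - 2y
p(4) = 28 + 6y
p(5) = -84 - 16y
p(6) = 224 + 44y
p(7) = -616 - 120y
So -616 - 120y = -16, giving y = -5.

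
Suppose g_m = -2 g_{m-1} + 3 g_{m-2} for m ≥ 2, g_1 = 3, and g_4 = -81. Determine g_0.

-1

Let g_0 = w.
g_2 = -6 + 3w
g_3 = 21 - 6w
g_4 = -60 + 21w
So -60 + 21w = -81, giving w = -1.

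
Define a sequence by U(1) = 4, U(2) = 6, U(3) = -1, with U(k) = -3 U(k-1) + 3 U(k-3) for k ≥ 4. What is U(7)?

-189

U(4) = -3·(-1) + 3·4 = 15
U(5) = -3·15 + 3·6 = -27
U(6) = -3·(-27) + 3·(-1) = 78
U(7) = -3·78 + 3·15 = -189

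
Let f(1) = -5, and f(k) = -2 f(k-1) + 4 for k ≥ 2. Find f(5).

f(2) = -2·(-5) + 4 = 14
f(3) = -2·14 + 4 = -24
f(4) = -2·(-24) + 4 = 52
f(5) = -2·52 + 4 = -100

-100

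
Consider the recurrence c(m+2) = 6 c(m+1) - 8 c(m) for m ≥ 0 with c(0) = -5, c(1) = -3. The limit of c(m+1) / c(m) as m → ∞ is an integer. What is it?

The characteristic equation is r^2 - 6r + 8 = 0, which factors as (r - 4)(r - 2) = 0.
So the roots are 4 and 2. Since |4| > |2| and the coefficient of 4^m is non-zero, the ratio tends to 4.

4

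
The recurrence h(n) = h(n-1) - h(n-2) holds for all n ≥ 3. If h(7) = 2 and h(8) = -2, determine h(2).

-2

Rearranging, h(n-2) = -(h(n) - h(n-1)).
h(6) = -(-2 - 2) = 4
h(5) = -(2 - 4) = 2
h(4) = -(4 - 2) = -2
h(3) = -(2 - (-2)) = -4
h(2) = -(-2 - (-4)) = -2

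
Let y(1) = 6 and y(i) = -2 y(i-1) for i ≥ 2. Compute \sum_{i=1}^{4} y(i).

-30

y(2) = -2(6) = -12
y(3) = -2(-12) = 24
y(4) = -2(24) = -48
Sum = 6 + (-12) + 24 + (-48) = -30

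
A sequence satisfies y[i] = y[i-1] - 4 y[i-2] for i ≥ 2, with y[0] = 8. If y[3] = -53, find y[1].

Let y[1] = v.
y[2] = -32 + v
y[3] = -32 - 3v
So -32 - 3v = -53, giving v = 7.

7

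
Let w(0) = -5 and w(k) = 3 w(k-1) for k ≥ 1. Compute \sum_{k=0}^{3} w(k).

-200

w(1) = 3(-5) = -15
w(2) = 3(-15) = -45
w(3) = 3(-45) = -135
Sum = (-5) + (-15) + (-45) + (-135) = -200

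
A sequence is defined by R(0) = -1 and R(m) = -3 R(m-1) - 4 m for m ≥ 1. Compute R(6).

R(1) = -3·(-1) - 4 = -1
R(2) = -3·(-1) - 8 = -5
R(3) = -3·(-5) - 12 = 3
R(4) = -3·3 - 16 = -25
R(5) = -3·(-25) - 20 = 55
R(6) = -3·55 - 24 = -189

-189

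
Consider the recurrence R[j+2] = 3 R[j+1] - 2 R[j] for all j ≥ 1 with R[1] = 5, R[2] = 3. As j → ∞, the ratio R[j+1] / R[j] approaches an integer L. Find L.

The characteristic equation is r^2 - 3r + 2 = 0, which factors as (r - 2)(r - 1) = 0.
So the roots are 2 and 1. Since |2| > |1| and the coefficient of 2^j is non-zero, the ratio tends to 2.

2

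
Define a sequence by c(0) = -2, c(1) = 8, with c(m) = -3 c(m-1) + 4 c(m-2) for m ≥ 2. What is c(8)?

c(2) = -3·8 + 4·(-2) = -32
c(3) = -3·(-32) + 4·8 = 128
c(4) = -3·128 + 4·(-32) = -512
c(5) = -3·(-512) + 4·128 = 2048
c(6) = -3·2048 + 4·(-512) = -8192
c(7) = -3·(-8192) + 4·2048 = 32768
c(8) = -3·32768 + 4·(-8192) = -131072

-131072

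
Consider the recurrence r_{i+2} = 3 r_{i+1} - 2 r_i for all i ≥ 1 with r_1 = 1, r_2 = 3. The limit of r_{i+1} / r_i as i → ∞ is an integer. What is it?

2

The characteristic equation is r^2 - 3r + 2 = 0, which factors as (r - 2)(r - 1) = 0.
So the roots are 2 and 1. Since |2| > |1| and the coefficient of 2^i is non-zero, the ratio tends to 2.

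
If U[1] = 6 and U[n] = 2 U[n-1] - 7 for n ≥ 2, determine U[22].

-2097145

The fixed point is -7/(1 - 2) = 7, so U[n] - 7 = 2(U[n-1] - 7).
Hence U[n] = -1·2^{n-1} + 7.
U[22] = -1·2^{21} + 7 = -1·2097152 + 7 = -2097145.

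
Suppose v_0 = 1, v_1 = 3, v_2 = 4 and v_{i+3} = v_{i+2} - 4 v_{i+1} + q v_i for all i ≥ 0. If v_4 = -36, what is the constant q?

-3

v_3 = -8 + q
v_4 = -24 + 4q
So -24 + 4q = -36, giving q = -3.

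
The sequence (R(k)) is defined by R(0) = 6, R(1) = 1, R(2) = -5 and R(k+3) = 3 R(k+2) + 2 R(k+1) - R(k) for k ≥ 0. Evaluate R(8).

R(3) = 3*(-5) + 2*1 - 6 = -19
R(4) = 3*(-19) + 2*(-5) - 1 = -68
R(5) = 3*(-68) + 2*(-19) - (-5) = -237
R(6) = 3*(-237) + 2*(-68) - (-19) = -828
R(7) = 3*(-828) + 2*(-237) - (-68) = -2890
R(8) = 3*(-2890) + 2*(-828) - (-237) = -10089

-10089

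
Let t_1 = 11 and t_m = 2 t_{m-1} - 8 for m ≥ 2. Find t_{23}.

12582920

The fixed point is -8/(1 - 2) = 8, so t_m - 8 = 2(t_{m-1} - 8).
Hence t_m = 3·2^{m-1} + 8.
t_{23} = 3·2^{22} + 8 = 3·4194304 + 8 = 12582920.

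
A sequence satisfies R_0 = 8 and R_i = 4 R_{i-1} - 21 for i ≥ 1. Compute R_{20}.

The fixed point is -21/(1 - 4) = 7, so R_i - 7 = 4(R_{i-1} - 7).
Hence R_i = 1·4^i + 7.
R_{20} = 1·4^{20} + 7 = 1·1099511627776 + 7 = 1099511627783.

1099511627783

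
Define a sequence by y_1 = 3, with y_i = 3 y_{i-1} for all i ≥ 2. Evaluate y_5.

243

y_2 = 3·3 = 9
y_3 = 3·9 = 27
y_4 = 3·27 = 81
y_5 = 3·81 = 243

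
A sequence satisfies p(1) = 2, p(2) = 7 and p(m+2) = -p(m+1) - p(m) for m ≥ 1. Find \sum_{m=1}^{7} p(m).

p(3) = -7 - 2 = -9
p(4) = -(-9) - 7 = 2
p(5) = -2 - (-9) = 7
p(6) = -7 - 2 = -9
p(7) = -(-9) - 7 = 2
Sum = 2 + 7 + (-9) + 2 + 7 + (-9) + 2 = 2

2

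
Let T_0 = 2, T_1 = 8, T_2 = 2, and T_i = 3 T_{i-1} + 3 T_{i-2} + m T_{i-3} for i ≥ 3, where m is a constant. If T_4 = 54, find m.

-3

T_3 = 30 + 2m
T_4 = 96 + 14m
So 96 + 14m = 54, giving m = -3.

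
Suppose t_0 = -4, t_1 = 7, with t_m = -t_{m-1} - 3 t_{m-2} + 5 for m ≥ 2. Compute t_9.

82

t_2 = -7 - 3·(-4) + 5 = 10
t_3 = -10 - 3·7 + 5 = -26
t_4 = -(-26) - 3·10 + 5 = 1
t_5 = -1 - 3·(-26) + 5 = 82
t_6 = -82 - 3·1 + 5 = -80
t_7 = -(-80) - 3·82 + 5 = -161
t_8 = -(-161) - 3·(-80) + 5 = 406
t_9 = -406 - 3·(-161) + 5 = 82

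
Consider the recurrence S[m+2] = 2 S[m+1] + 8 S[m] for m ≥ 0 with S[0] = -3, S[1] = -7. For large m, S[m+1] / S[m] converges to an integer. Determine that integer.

The characteristic equation is r^2 - 2r - 8 = 0, which factors as (r - 4)(r + 2) = 0.
So the roots are 4 and -2. Since |4| > |-2| and the coefficient of 4^m is non-zero, the ratio tends to 4.

4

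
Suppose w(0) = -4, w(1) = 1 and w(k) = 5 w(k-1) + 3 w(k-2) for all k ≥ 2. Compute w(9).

w(2) = 5*1 + 3*(-4) = -7
w(3) = 5*(-7) + 3*1 = -32
w(4) = 5*(-32) + 3*(-7) = -181
w(5) = 5*(-181) + 3*(-32) = -1001
w(6) = 5*(-1001) + 3*(-181) = -5548
w(7) = 5*(-5548) + 3*(-1001) = -30743
w(8) = 5*(-30743) + 3*(-5548) = -170359
w(9) = 5*(-170359) + 3*(-30743) = -944024

-944024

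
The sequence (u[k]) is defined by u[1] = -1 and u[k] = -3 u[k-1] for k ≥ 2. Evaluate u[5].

-81

u[2] = -3*(-1) = 3
u[3] = -3*3 = -9
u[4] = -3*(-9) = 27
u[5] = -3*27 = -81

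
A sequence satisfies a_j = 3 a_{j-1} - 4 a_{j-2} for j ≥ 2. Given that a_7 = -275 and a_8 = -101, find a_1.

Rearranging, a_{j-2} = (a_j - 3 a_{j-1}) / -4.
a_6 = (-101 - 3*(-275)) / -4 = 724/-4 = -181
a_5 = (-275 - 3*(-181)) / -4 = 268/-4 = -67
a_4 = (-181 - 3*(-67)) / -4 = 20/-4 = -5
a_3 = (-67 - 3*(-5)) / -4 = -52/-4 = 13
a_2 = (-5 - 3*13) / -4 = -44/-4 = 11
a_1 = (13 - 3*11) / -4 = -20/-4 = 5

5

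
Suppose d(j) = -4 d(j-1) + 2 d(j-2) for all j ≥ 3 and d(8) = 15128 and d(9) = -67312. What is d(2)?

Rearranging, d(j-2) = (d(j) + 4 d(j-1)) / 2.
d(7) = (-67312 + 4*15128) / 2 = -6800/2 = -3400
d(6) = (15128 + 4*(-3400)) / 2 = 1528/2 = 764
d(5) = (-3400 + 4*764) / 2 = -344/2 = -172
d(4) = (764 + 4*(-172)) / 2 = 76/2 = 38
d(3) = (-172 + 4*38) / 2 = -20/2 = -10
d(2) = (38 + 4*(-10)) / 2 = -2/2 = -1

-1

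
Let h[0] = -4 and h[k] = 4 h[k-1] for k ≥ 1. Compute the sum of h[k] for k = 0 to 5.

-5460

h[1] = 4(-4) = -16
h[2] = 4(-16) = -64
h[3] = 4(-64) = -256
h[4] = 4(-256) = -1024
h[5] = 4(-1024) = -4096
Sum = (-4) + (-16) + (-64) + (-256) + (-1024) + (-4096) = -5460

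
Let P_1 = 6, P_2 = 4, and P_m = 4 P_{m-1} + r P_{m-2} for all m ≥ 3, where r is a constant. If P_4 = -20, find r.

-3

P_3 = 16 + 6r
P_4 = 64 + 28r
So 64 + 28r = -20, giving r = -3.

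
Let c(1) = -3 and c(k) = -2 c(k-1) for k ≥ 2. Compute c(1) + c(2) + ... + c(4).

15

c(2) = -2·(-3) = 6
c(3) = -2·6 = -12
c(4) = -2·(-12) = 24
Sum = (-3) + 6 + (-12) + 24 = 15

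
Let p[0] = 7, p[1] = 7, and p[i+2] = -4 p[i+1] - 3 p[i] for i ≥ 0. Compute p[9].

p[2] = -4·7 - 3·7 = -49
p[3] = -4·(-49) - 3·7 = 175
p[4] = -4·175 - 3·(-49) = -553
p[5] = -4·(-553) - 3·175 = 1687
p[6] = -4·1687 - 3·(-553) = -5089
p[7] = -4·(-5089) - 3·1687 = 15295
p[8] = -4·15295 - 3·(-5089) = -45913
p[9] = -4·(-45913) - 3·15295 = 137767

137767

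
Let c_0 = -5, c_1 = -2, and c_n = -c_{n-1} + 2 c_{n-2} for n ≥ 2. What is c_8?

c_2 = -(-2) + 2(-5) = -8
c_3 = -(-8) + 2(-2) = 4
c_4 = -4 + 2(-8) = -20
c_5 = -(-20) + 2(4) = 28
c_6 = -28 + 2(-20) = -68
c_7 = -(-68) + 2(28) = 124
c_8 = -124 + 2(-68) = -260

-260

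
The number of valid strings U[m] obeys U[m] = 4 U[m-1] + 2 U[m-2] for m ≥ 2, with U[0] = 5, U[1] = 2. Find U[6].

U[2] = 4(2) + 2(5) = 18
U[3] = 4(18) + 2(2) = 76
U[4] = 4(76) + 2(18) = 340
U[5] = 4(340) + 2(76) = 1512
U[6] = 4(1512) + 2(340) = 6728

6728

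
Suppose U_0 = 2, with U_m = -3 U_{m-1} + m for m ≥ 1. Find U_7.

U_1 = -3*2 + 1 = -5
U_2 = -3*(-5) + 2 = 17
U_3 = -3*17 + 3 = -48
U_4 = -3*(-48) + 4 = 148
U_5 = -3*148 + 5 = -439
U_6 = -3*(-439) + 6 = 1323
U_7 = -3*1323 + 7 = -3962

-3962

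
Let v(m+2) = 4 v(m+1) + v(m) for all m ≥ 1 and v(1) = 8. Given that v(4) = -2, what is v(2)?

Let v(2) = x.
v(3) = 8 + 4x
v(4) = 32 + 17x
So 32 + 17x = -2, giving x = -2.

-2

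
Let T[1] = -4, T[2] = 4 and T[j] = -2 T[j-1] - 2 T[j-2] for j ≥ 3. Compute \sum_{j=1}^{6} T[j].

-8

T[3] = -2(4) - 2(-4) = 0
T[4] = -2(0) - 2(4) = -8
T[5] = -2(-8) - 2(0) = 16
T[6] = -2(16) - 2(-8) = -16
Sum = (-4) + 4 + 0 + (-8) + 16 + (-16) = -8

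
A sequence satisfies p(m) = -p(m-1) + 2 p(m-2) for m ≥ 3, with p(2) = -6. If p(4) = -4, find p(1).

-7

Let p(1) = y.
p(3) = 6 + 2y
p(4) = -18 - 2y
So -18 - 2y = -4, giving y = -7.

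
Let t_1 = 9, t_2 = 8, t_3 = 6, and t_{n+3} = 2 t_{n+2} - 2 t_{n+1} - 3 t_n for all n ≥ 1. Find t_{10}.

2153

t_4 = 2·6 - 2·8 - 3·9 = -31
t_5 = 2·(-31) - 2·6 - 3·8 = -98
t_6 = 2·(-98) - 2·(-31) - 3·6 = -152
t_7 = 2·(-152) - 2·(-98) - 3·(-31) = -15
t_8 = 2·(-15) - 2·(-152) - 3·(-98) = 568
t_9 = 2·568 - 2·(-15) - 3·(-152) = 1622
t_{10} = 2·1622 - 2·568 - 3·(-15) = 2153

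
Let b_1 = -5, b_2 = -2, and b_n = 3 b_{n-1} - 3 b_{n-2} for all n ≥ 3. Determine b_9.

b_3 = 3*(-2) - 3*(-5) = 9
b_4 = 3*9 - 3*(-2) = 33
b_5 = 3*33 - 3*9 = 72
b_6 = 3*72 - 3*33 = 117
b_7 = 3*117 - 3*72 = 135
b_8 = 3*135 - 3*117 = 54
b_9 = 3*54 - 3*135 = -243

-243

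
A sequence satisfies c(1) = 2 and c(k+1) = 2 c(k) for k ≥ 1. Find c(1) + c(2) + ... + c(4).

30

c(2) = 2·2 = 4
c(3) = 2·4 = 8
c(4) = 2·8 = 16
Sum = 2 + 4 + 8 + 16 = 30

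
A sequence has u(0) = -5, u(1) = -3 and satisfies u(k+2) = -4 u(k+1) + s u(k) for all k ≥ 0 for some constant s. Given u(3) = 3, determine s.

3

u(2) = 12 - 5s
u(3) = -48 + 17s
So -48 + 17s = 3, giving s = 3.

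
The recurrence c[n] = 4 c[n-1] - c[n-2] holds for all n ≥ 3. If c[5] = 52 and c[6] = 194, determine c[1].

Rearranging, c[n-2] = -(c[n] - 4 c[n-1]).
c[4] = -(194 - 4·52) = 14
c[3] = -(52 - 4·14) = 4
c[2] = -(14 - 4·4) = 2
c[1] = -(4 - 4·2) = 4

4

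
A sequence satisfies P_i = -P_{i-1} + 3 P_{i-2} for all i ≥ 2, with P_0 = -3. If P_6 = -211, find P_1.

Let P_1 = v.
P_2 = -9 - v
P_3 = 9 + 4v
P_4 = -36 - 7v
P_5 = 63 + 19v
P_6 = -171 - 40v
So -171 - 40v = -211, giving v = 1.

1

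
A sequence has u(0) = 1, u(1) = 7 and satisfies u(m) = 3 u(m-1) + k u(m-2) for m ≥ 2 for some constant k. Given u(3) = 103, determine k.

4

u(2) = 21 + k
u(3) = 63 + 10k
So 63 + 10k = 103, giving k = 4.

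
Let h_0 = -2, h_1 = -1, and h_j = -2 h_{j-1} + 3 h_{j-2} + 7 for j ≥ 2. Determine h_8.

h_2 = -2·(-1) + 3·(-2) + 7 = 3
h_3 = -2·3 + 3·(-1) + 7 = -2
h_4 = -2·(-2) + 3·3 + 7 = 20
h_5 = -2·20 + 3·(-2) + 7 = -39
h_6 = -2·(-39) + 3·20 + 7 = 145
h_7 = -2·145 + 3·(-39) + 7 = -400
h_8 = -2·(-400) + 3·145 + 7 = 1242

1242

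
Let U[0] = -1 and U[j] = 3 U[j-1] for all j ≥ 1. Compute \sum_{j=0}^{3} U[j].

-40

U[1] = 3(-1) = -3
U[2] = 3(-3) = -9
U[3] = 3(-9) = -27
Sum = (-1) + (-3) + (-9) + (-27) = -40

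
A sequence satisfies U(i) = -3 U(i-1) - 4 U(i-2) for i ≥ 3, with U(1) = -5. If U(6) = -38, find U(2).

Let U(2) = y.
U(3) = 20 - 3y
U(4) = -60 + 5y
U(5) = 100 - 3y
U(6) = -60 - 11y
So -60 - 11y = -38, giving y = -2.

-2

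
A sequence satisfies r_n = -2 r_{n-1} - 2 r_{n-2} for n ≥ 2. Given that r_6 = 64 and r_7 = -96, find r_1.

4

Rearranging, r_{n-2} = (r_n + 2 r_{n-1}) / -2.
r_5 = (-96 + 2*64) / -2 = 32/-2 = -16
r_4 = (64 + 2*(-16)) / -2 = 32/-2 = -16
r_3 = (-16 + 2*(-16)) / -2 = -48/-2 = 24
r_2 = (-16 + 2*24) / -2 = 32/-2 = -16
r_1 = (24 + 2*(-16)) / -2 = -8/-2 = 4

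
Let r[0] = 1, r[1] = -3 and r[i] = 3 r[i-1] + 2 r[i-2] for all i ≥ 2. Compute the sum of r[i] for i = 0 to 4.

r[2] = 3(-3) + 2(1) = -7
r[3] = 3(-7) + 2(-3) = -27
r[4] = 3(-27) + 2(-7) = -95
Sum = 1 + (-3) + (-7) + (-27) + (-95) = -131

-131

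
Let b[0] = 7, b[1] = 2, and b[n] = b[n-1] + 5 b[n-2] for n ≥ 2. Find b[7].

3962

b[2] = 2 + 5·7 = 37
b[3] = 37 + 5·2 = 47
b[4] = 47 + 5·37 = 232
b[5] = 232 + 5·47 = 467
b[6] = 467 + 5·232 = 1627
b[7] = 1627 + 5·467 = 3962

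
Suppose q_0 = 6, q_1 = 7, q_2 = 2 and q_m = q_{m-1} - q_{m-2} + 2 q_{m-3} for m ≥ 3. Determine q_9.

q_3 = 2 - 7 + 2(6) = 7
q_4 = 7 - 2 + 2(7) = 19
q_5 = 19 - 7 + 2(2) = 16
q_6 = 16 - 19 + 2(7) = 11
q_7 = 11 - 16 + 2(19) = 33
q_8 = 33 - 11 + 2(16) = 54
q_9 = 54 - 33 + 2(11) = 43

43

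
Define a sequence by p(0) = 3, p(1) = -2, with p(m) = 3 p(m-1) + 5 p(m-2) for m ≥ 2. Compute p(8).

p(2) = 3·(-2) + 5·3 = 9
p(3) = 3·9 + 5·(-2) = 17
p(4) = 3·17 + 5·9 = 96
p(5) = 3·96 + 5·17 = 373
p(6) = 3·373 + 5·96 = 1599
p(7) = 3·1599 + 5·373 = 6662
p(8) = 3·6662 + 5·1599 = 27981

27981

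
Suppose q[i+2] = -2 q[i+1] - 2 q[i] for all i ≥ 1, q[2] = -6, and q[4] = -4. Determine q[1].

2

Let q[1] = w.
q[3] = 12 - 2w
q[4] = -12 + 4w
So -12 + 4w = -4, giving w = 2.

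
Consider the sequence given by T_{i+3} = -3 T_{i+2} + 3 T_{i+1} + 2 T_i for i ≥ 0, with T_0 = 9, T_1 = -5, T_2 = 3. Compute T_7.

-839

T_3 = -3*3 + 3*(-5) + 2*9 = -6
T_4 = -3*(-6) + 3*3 + 2*(-5) = 17
T_5 = -3*17 + 3*(-6) + 2*3 = -63
T_6 = -3*(-63) + 3*17 + 2*(-6) = 228
T_7 = -3*228 + 3*(-63) + 2*17 = -839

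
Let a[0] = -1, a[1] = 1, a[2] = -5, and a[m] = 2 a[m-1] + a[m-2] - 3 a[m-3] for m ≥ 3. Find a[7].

-99

a[3] = 2(-5) + 1 - 3(-1) = -6
a[4] = 2(-6) + (-5) - 3(1) = -20
a[5] = 2(-20) + (-6) - 3(-5) = -31
a[6] = 2(-31) + (-20) - 3(-6) = -64
a[7] = 2(-64) + (-31) - 3(-20) = -99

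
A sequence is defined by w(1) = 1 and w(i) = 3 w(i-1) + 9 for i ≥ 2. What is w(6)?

1332

w(2) = 3*1 + 9 = 12
w(3) = 3*12 + 9 = 45
w(4) = 3*45 + 9 = 144
w(5) = 3*144 + 9 = 441
w(6) = 3*441 + 9 = 1332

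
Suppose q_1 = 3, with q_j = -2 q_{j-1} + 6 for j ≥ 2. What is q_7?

q_2 = -2*3 + 6 = 0
q_3 = -2*0 + 6 = 6
q_4 = -2*6 + 6 = -6
q_5 = -2*(-6) + 6 = 18
q_6 = -2*18 + 6 = -30
q_7 = -2*(-30) + 6 = 66

66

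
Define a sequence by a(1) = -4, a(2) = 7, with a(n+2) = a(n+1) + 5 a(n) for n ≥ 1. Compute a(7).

-148

a(3) = 7 + 5(-4) = -13
a(4) = (-13) + 5(7) = 22
a(5) = 22 + 5(-13) = -43
a(6) = (-43) + 5(22) = 67
a(7) = 67 + 5(-43) = -148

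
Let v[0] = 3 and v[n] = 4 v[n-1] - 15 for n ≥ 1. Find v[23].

-140737488355323

The fixed point is -15/(1 - 4) = 5, so v[n] - 5 = 4(v[n-1] - 5).
Hence v[n] = -2·4^n + 5.
v[23] = -2·4^{23} + 5 = -2·70368744177664 + 5 = -140737488355323.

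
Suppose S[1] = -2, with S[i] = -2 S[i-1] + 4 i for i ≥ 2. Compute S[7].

-260

S[2] = -2*(-2) + 8 = 12
S[3] = -2*12 + 12 = -12
S[4] = -2*(-12) + 16 = 40
S[5] = -2*40 + 20 = -60
S[6] = -2*(-60) + 24 = 144
S[7] = -2*144 + 28 = -260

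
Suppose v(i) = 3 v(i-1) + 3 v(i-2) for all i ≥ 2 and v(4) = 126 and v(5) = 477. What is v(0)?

Rearranging, v(i-2) = (v(i) - 3 v(i-1)) / 3.
v(3) = (477 - 3*126) / 3 = 99/3 = 33
v(2) = (126 - 3*33) / 3 = 27/3 = 9
v(1) = (33 - 3*9) / 3 = 6/3 = 2
v(0) = (9 - 3*2) / 3 = 3/3 = 1

1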